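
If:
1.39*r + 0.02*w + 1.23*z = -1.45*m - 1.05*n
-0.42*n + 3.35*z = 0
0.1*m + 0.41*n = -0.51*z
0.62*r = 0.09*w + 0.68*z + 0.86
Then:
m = -37.802380952381*z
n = 7.97619047619048*z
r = 29.6898961038961*z + 0.125090909090909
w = 196.97483982684*z - 8.69381818181818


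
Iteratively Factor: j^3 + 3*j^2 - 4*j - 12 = (j + 2)*(j^2 + j - 6) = (j + 2)*(j + 3)*(j - 2)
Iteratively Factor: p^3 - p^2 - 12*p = (p + 3)*(p^2 - 4*p) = p*(p + 3)*(p - 4)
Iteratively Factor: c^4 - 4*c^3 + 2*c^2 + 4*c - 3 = (c + 1)*(c^3 - 5*c^2 + 7*c - 3) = (c - 3)*(c + 1)*(c^2 - 2*c + 1) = (c - 3)*(c - 1)*(c + 1)*(c - 1)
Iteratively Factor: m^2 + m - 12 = (m - 3)*(m + 4)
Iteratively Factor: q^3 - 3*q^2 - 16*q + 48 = (q - 4)*(q^2 + q - 12) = (q - 4)*(q - 3)*(q + 4)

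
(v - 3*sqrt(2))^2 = v^2 - 6*sqrt(2)*v + 18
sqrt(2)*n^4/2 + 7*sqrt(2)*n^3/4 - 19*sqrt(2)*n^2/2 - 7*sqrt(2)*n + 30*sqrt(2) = (n - 5/2)*(n - 2)*(n + 6)*(sqrt(2)*n/2 + sqrt(2))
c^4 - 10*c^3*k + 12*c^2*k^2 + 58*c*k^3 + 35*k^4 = (c - 7*k)*(c - 5*k)*(c + k)^2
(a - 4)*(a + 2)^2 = a^3 - 12*a - 16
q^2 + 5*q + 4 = (q + 1)*(q + 4)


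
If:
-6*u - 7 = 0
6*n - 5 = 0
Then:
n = 5/6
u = -7/6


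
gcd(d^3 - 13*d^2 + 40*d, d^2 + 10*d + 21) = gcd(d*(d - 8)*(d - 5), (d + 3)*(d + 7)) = 1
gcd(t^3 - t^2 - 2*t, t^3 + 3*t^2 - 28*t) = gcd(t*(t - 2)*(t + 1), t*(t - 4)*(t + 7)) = t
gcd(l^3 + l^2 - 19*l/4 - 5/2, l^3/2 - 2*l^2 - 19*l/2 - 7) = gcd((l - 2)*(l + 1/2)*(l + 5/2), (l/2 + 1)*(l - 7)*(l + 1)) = 1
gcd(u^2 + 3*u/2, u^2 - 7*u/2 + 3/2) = 1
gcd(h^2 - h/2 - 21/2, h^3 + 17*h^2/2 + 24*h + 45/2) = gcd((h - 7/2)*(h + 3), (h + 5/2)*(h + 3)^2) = h + 3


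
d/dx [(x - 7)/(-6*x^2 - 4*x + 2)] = (3*x^2 - 42*x - 13)/(2*(9*x^4 + 12*x^3 - 2*x^2 - 4*x + 1))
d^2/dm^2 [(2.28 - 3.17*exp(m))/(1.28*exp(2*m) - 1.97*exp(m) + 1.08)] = (-5.193728*exp(4*m) + 6.948736*exp(3*m) + 9.04550400000002*exp(2*m) - 10.503528*exp(m) + 1.15344)*exp(m)/(2.097152*exp(6*m) - 9.682944*exp(5*m) + 20.211072*exp(4*m) - 23.985341*exp(3*m) + 17.053092*exp(2*m) - 6.893424*exp(m) + 1.259712)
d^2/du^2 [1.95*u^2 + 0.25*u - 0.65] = 3.90000000000000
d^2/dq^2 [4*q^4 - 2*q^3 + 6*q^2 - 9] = 48*q^2 - 12*q + 12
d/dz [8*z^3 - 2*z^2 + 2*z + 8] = 24*z^2 - 4*z + 2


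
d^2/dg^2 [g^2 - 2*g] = 2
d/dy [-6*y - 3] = -6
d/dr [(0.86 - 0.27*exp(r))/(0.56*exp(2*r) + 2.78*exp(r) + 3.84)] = (0.1512*exp(2*r) - 0.9632*exp(r) - 3.4276)*exp(r)/(0.3136*exp(4*r) + 3.1136*exp(3*r) + 12.0292*exp(2*r) + 21.3504*exp(r) + 14.7456)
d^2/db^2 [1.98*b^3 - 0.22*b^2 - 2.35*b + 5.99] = 11.88*b - 0.44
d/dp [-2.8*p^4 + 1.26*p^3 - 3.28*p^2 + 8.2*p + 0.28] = -11.2*p^3 + 3.78*p^2 - 6.56*p + 8.2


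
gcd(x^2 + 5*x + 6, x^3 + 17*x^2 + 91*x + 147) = x + 3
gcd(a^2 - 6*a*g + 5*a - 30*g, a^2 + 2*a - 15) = a + 5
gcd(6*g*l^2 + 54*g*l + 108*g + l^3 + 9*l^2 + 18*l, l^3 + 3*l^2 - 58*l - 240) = l + 6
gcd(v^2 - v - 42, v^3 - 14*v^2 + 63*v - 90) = 1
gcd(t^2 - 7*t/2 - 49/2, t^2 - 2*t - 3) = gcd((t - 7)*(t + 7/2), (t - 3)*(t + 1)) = 1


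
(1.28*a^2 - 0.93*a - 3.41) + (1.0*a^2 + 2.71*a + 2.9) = 2.28*a^2 + 1.78*a - 0.51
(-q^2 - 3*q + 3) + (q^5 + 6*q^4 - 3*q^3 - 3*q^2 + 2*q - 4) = q^5 + 6*q^4 - 3*q^3 - 4*q^2 - q - 1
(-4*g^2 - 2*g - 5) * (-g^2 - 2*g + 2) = 4*g^4 + 10*g^3 + g^2 + 6*g - 10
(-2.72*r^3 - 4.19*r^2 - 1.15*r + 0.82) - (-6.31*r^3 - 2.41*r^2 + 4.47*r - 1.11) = 3.59*r^3 - 1.78*r^2 - 5.62*r + 1.93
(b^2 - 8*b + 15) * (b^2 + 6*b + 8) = b^4 - 2*b^3 - 25*b^2 + 26*b + 120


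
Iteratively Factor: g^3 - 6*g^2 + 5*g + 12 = (g - 4)*(g^2 - 2*g - 3) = (g - 4)*(g + 1)*(g - 3)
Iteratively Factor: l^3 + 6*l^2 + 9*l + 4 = (l + 1)*(l^2 + 5*l + 4) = (l + 1)^2*(l + 4)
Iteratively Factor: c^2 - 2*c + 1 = (c - 1)*(c - 1)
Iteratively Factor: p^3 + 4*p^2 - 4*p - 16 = (p + 4)*(p^2 - 4) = (p - 2)*(p + 4)*(p + 2)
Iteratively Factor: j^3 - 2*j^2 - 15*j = (j + 3)*(j^2 - 5*j) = j*(j + 3)*(j - 5)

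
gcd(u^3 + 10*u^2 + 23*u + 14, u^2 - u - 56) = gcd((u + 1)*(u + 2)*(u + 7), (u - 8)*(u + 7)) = u + 7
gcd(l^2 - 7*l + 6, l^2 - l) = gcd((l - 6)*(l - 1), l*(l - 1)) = l - 1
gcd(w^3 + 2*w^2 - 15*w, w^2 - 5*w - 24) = 1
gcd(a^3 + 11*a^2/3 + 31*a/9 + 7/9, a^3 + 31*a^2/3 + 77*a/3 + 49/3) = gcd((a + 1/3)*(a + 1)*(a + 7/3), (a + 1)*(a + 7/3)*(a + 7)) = a^2 + 10*a/3 + 7/3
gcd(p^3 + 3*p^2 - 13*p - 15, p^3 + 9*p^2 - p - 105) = p^2 + 2*p - 15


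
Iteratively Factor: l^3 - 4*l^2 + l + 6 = (l - 2)*(l^2 - 2*l - 3) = (l - 2)*(l + 1)*(l - 3)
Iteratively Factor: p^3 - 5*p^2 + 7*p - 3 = (p - 3)*(p^2 - 2*p + 1) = (p - 3)*(p - 1)*(p - 1)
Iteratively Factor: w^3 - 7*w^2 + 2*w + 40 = (w - 4)*(w^2 - 3*w - 10) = (w - 4)*(w + 2)*(w - 5)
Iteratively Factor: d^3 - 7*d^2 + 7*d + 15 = (d - 3)*(d^2 - 4*d - 5) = (d - 5)*(d - 3)*(d + 1)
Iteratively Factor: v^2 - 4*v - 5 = (v + 1)*(v - 5)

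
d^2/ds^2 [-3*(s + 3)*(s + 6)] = -6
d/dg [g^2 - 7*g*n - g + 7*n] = 2*g - 7*n - 1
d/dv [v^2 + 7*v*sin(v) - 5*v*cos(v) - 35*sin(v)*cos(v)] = 5*v*sin(v) + 7*v*cos(v) + 2*v + 7*sin(v) - 5*cos(v) - 35*cos(2*v)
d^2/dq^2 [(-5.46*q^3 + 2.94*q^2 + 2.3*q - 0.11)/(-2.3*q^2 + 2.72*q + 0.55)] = (8.5265128291212e-14*q^5 - 5.6843418860808e-14*q^4 + 33.485048*q^3 + 30.18576*q^2 - 11.67606*q + 7.008848)/(12.167*q^6 - 43.1664*q^5 + 42.32046*q^4 + 0.521151999999997*q^3 - 10.12011*q^2 - 2.4684*q - 0.166375)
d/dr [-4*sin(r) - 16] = -4*cos(r)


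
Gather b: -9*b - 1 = -9*b - 1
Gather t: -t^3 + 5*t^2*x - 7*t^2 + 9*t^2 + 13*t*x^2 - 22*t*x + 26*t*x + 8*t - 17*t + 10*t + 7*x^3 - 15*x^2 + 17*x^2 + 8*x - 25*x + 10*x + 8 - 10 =-t^3 + t^2*(5*x + 2) + t*(13*x^2 + 4*x + 1) + 7*x^3 + 2*x^2 - 7*x - 2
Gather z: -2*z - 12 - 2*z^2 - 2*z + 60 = -2*z^2 - 4*z + 48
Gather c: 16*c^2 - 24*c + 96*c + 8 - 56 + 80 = 16*c^2 + 72*c + 32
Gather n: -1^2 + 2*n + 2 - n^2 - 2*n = 1 - n^2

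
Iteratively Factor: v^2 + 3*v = (v + 3)*(v)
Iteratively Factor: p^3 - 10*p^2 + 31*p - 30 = (p - 3)*(p^2 - 7*p + 10) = (p - 3)*(p - 2)*(p - 5)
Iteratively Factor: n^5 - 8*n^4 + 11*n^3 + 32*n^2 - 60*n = (n - 2)*(n^4 - 6*n^3 - n^2 + 30*n) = (n - 2)*(n + 2)*(n^3 - 8*n^2 + 15*n) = (n - 5)*(n - 2)*(n + 2)*(n^2 - 3*n) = n*(n - 5)*(n - 2)*(n + 2)*(n - 3)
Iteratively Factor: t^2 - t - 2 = (t + 1)*(t - 2)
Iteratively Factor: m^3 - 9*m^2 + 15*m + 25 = (m + 1)*(m^2 - 10*m + 25) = (m - 5)*(m + 1)*(m - 5)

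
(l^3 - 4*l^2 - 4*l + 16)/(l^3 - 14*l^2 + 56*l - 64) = (l + 2)/(l - 8)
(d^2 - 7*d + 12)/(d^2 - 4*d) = (d - 3)/d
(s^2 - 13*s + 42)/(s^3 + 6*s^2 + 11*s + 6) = (s^2 - 13*s + 42)/(s^3 + 6*s^2 + 11*s + 6)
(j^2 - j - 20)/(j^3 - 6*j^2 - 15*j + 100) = 1/(j - 5)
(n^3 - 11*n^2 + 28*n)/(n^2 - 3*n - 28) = n*(n - 4)/(n + 4)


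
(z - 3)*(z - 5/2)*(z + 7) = z^3 + 3*z^2/2 - 31*z + 105/2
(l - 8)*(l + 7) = l^2 - l - 56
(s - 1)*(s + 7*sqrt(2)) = s^2 - s + 7*sqrt(2)*s - 7*sqrt(2)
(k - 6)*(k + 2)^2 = k^3 - 2*k^2 - 20*k - 24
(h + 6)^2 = h^2 + 12*h + 36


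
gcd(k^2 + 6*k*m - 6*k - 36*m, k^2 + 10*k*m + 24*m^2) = k + 6*m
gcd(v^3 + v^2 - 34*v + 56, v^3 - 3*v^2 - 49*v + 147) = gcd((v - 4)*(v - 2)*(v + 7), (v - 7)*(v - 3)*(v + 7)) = v + 7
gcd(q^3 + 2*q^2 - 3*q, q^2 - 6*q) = q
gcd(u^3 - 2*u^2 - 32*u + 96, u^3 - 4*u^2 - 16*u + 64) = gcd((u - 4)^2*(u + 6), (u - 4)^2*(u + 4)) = u^2 - 8*u + 16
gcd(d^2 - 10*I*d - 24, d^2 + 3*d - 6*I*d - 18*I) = d - 6*I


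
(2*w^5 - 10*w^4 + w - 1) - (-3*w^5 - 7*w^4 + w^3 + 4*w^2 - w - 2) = 5*w^5 - 3*w^4 - w^3 - 4*w^2 + 2*w + 1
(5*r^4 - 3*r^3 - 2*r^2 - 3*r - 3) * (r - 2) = 5*r^5 - 13*r^4 + 4*r^3 + r^2 + 3*r + 6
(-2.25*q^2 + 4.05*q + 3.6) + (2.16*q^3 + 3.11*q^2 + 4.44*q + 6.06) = 2.16*q^3 + 0.86*q^2 + 8.49*q + 9.66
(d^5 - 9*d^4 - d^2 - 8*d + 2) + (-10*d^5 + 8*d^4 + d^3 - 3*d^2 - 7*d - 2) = -9*d^5 - d^4 + d^3 - 4*d^2 - 15*d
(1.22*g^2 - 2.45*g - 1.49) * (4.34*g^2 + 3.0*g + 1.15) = 5.2948*g^4 - 6.973*g^3 - 12.4136*g^2 - 7.2875*g - 1.7135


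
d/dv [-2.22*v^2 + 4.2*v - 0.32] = 4.2 - 4.44*v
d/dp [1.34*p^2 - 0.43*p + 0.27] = 2.68*p - 0.43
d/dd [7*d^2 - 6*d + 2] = 14*d - 6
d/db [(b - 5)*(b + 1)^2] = 3*(b - 3)*(b + 1)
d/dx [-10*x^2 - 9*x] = -20*x - 9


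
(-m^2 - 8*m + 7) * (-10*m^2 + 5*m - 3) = 10*m^4 + 75*m^3 - 107*m^2 + 59*m - 21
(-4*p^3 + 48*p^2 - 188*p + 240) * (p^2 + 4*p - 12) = -4*p^5 + 32*p^4 + 52*p^3 - 1088*p^2 + 3216*p - 2880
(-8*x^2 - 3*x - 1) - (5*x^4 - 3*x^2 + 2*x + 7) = -5*x^4 - 5*x^2 - 5*x - 8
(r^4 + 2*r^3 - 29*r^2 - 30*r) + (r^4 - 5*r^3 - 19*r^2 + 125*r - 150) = 2*r^4 - 3*r^3 - 48*r^2 + 95*r - 150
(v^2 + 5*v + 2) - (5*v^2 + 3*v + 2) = -4*v^2 + 2*v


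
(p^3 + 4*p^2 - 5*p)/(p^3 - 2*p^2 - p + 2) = p*(p + 5)/(p^2 - p - 2)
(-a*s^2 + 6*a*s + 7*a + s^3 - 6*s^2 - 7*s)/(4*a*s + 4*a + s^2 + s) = (-a*s + 7*a + s^2 - 7*s)/(4*a + s)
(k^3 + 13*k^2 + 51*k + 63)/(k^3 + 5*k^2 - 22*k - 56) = (k^2 + 6*k + 9)/(k^2 - 2*k - 8)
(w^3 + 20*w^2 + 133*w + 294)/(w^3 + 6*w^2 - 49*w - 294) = (w + 7)/(w - 7)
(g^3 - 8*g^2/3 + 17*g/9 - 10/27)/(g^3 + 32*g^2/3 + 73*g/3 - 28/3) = (9*g^2 - 21*g + 10)/(9*(g^2 + 11*g + 28))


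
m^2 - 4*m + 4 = (m - 2)^2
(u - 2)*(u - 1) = u^2 - 3*u + 2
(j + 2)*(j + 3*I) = j^2 + 2*j + 3*I*j + 6*I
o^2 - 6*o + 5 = (o - 5)*(o - 1)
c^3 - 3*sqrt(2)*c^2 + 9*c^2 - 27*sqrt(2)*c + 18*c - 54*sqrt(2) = (c + 3)*(c + 6)*(c - 3*sqrt(2))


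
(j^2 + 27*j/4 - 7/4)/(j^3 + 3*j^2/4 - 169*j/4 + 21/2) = 1/(j - 6)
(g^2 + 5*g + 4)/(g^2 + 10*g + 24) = (g + 1)/(g + 6)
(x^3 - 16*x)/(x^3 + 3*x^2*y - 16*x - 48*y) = x/(x + 3*y)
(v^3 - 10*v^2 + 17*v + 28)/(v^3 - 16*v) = (v^2 - 6*v - 7)/(v*(v + 4))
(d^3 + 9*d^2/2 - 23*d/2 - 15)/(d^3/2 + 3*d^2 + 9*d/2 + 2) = (2*d^2 + 7*d - 30)/(d^2 + 5*d + 4)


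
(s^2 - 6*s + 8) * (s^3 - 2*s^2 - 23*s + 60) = s^5 - 8*s^4 - 3*s^3 + 182*s^2 - 544*s + 480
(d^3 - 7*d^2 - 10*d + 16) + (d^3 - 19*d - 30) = 2*d^3 - 7*d^2 - 29*d - 14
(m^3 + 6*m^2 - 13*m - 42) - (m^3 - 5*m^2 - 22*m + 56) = 11*m^2 + 9*m - 98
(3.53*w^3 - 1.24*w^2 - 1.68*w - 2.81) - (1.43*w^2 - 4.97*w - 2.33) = 3.53*w^3 - 2.67*w^2 + 3.29*w - 0.48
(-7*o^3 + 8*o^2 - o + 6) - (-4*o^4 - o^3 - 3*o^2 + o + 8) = 4*o^4 - 6*o^3 + 11*o^2 - 2*o - 2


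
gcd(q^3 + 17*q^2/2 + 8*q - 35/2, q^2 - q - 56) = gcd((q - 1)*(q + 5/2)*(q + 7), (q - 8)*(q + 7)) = q + 7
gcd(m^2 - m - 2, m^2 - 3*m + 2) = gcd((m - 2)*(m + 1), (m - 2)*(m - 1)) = m - 2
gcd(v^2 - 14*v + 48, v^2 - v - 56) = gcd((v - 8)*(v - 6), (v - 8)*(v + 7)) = v - 8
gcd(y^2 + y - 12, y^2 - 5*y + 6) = y - 3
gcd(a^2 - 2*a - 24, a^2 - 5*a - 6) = a - 6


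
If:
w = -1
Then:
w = -1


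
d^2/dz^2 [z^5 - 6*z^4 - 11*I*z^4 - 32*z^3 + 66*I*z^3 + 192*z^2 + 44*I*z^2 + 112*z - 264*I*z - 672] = 20*z^3 + z^2*(-72 - 132*I) + z*(-192 + 396*I) + 384 + 88*I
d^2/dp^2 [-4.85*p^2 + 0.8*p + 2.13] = -9.70000000000000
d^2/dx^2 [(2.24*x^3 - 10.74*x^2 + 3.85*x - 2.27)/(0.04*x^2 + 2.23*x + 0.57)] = (24.104784*x^3 + 18.531024*x^2 + 2.625072*x - 39.239776)/(6.4e-5*x^6 + 0.010704*x^5 + 0.599484*x^4 + 11.394631*x^3 + 8.542647*x^2 + 2.173581*x + 0.185193)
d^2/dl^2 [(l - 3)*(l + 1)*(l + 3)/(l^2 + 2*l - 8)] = 2*(l^3 - 51*l^2 - 78*l - 188)/(l^6 + 6*l^5 - 12*l^4 - 88*l^3 + 96*l^2 + 384*l - 512)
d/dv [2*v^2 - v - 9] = 4*v - 1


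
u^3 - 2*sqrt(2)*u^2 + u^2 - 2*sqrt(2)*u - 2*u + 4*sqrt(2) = (u - 1)*(u + 2)*(u - 2*sqrt(2))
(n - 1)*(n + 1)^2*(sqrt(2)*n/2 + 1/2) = sqrt(2)*n^4/2 + n^3/2 + sqrt(2)*n^3/2 - sqrt(2)*n^2/2 + n^2/2 - sqrt(2)*n/2 - n/2 - 1/2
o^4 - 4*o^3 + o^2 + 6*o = o*(o - 3)*(o - 2)*(o + 1)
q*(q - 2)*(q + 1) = q^3 - q^2 - 2*q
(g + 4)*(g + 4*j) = g^2 + 4*g*j + 4*g + 16*j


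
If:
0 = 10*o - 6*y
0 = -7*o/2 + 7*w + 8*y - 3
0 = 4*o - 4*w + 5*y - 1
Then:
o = 57/377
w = 163/754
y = 95/377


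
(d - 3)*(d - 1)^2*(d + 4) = d^4 - d^3 - 13*d^2 + 25*d - 12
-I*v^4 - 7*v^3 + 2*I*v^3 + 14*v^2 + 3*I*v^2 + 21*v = v*(v - 3)*(v - 7*I)*(-I*v - I)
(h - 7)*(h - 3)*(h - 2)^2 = h^4 - 14*h^3 + 65*h^2 - 124*h + 84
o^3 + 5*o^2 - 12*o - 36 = (o - 3)*(o + 2)*(o + 6)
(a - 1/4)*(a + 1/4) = a^2 - 1/16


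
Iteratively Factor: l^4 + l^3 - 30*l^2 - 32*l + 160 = (l - 5)*(l^3 + 6*l^2 - 32) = (l - 5)*(l + 4)*(l^2 + 2*l - 8) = (l - 5)*(l - 2)*(l + 4)*(l + 4)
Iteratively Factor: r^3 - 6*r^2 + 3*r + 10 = (r - 2)*(r^2 - 4*r - 5) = (r - 2)*(r + 1)*(r - 5)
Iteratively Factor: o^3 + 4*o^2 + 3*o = (o)*(o^2 + 4*o + 3) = o*(o + 3)*(o + 1)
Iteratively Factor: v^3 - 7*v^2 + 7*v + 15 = (v - 3)*(v^2 - 4*v - 5) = (v - 5)*(v - 3)*(v + 1)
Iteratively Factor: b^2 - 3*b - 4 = (b - 4)*(b + 1)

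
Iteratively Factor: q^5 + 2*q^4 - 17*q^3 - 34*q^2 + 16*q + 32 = (q + 4)*(q^4 - 2*q^3 - 9*q^2 + 2*q + 8) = (q - 4)*(q + 4)*(q^3 + 2*q^2 - q - 2) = (q - 4)*(q + 1)*(q + 4)*(q^2 + q - 2) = (q - 4)*(q + 1)*(q + 2)*(q + 4)*(q - 1)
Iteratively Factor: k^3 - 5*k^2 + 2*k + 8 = (k + 1)*(k^2 - 6*k + 8) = (k - 2)*(k + 1)*(k - 4)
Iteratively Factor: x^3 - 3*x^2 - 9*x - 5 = (x + 1)*(x^2 - 4*x - 5) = (x - 5)*(x + 1)*(x + 1)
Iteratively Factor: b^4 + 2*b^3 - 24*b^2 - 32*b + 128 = (b - 2)*(b^3 + 4*b^2 - 16*b - 64) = (b - 2)*(b + 4)*(b^2 - 16) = (b - 4)*(b - 2)*(b + 4)*(b + 4)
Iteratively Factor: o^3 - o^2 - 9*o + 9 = (o + 3)*(o^2 - 4*o + 3) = (o - 3)*(o + 3)*(o - 1)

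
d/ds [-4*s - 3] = -4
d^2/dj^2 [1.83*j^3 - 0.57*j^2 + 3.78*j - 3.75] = 10.98*j - 1.14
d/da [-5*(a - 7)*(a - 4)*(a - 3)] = -15*a^2 + 140*a - 305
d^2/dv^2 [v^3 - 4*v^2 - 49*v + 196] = 6*v - 8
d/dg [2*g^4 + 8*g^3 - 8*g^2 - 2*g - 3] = 8*g^3 + 24*g^2 - 16*g - 2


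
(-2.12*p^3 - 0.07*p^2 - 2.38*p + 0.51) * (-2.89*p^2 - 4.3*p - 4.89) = 6.1268*p^5 + 9.3183*p^4 + 17.546*p^3 + 9.1024*p^2 + 9.4452*p - 2.4939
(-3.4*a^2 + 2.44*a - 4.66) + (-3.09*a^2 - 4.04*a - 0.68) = -6.49*a^2 - 1.6*a - 5.34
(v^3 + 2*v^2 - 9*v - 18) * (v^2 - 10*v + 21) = v^5 - 8*v^4 - 8*v^3 + 114*v^2 - 9*v - 378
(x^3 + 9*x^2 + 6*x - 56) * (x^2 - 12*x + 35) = x^5 - 3*x^4 - 67*x^3 + 187*x^2 + 882*x - 1960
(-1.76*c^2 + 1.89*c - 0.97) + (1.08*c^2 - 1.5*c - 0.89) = -0.68*c^2 + 0.39*c - 1.86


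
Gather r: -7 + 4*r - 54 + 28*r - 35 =32*r - 96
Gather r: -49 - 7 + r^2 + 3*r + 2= r^2 + 3*r - 54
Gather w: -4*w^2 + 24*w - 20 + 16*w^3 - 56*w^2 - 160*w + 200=16*w^3 - 60*w^2 - 136*w + 180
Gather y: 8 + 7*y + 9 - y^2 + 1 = -y^2 + 7*y + 18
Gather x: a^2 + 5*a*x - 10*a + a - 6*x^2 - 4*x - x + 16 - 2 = a^2 - 9*a - 6*x^2 + x*(5*a - 5) + 14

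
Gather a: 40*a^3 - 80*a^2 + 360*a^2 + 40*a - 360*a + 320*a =40*a^3 + 280*a^2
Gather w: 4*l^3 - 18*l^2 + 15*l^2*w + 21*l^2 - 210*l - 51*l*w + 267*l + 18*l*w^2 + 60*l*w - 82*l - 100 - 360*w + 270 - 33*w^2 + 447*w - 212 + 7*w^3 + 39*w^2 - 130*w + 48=4*l^3 + 3*l^2 - 25*l + 7*w^3 + w^2*(18*l + 6) + w*(15*l^2 + 9*l - 43) + 6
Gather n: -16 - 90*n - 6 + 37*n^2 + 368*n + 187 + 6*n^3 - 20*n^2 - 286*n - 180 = 6*n^3 + 17*n^2 - 8*n - 15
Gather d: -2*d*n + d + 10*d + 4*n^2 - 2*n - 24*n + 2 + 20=d*(11 - 2*n) + 4*n^2 - 26*n + 22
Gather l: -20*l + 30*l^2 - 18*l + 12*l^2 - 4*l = 42*l^2 - 42*l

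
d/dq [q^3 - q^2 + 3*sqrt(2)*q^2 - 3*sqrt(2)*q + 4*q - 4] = 3*q^2 - 2*q + 6*sqrt(2)*q - 3*sqrt(2) + 4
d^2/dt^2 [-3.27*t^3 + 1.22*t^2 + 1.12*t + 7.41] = 2.44 - 19.62*t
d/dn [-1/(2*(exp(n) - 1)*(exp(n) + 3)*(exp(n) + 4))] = ((exp(n) - 1)*(exp(n) + 3) + (exp(n) - 1)*(exp(n) + 4) + (exp(n) + 3)*(exp(n) + 4))/(8*(exp(n) + 3)^2*(exp(n) + 4)^2*sinh(n/2)^2)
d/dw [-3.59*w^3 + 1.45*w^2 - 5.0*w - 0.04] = -10.77*w^2 + 2.9*w - 5.0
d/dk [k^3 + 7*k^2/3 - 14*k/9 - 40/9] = 3*k^2 + 14*k/3 - 14/9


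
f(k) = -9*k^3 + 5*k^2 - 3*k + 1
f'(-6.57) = -1234.15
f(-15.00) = 31546.00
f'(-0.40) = -11.32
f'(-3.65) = -399.21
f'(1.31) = -36.23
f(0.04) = 0.89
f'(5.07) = -646.33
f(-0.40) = 3.58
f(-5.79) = 1932.93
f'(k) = -27*k^2 + 10*k - 3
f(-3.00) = 298.00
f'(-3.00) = -276.00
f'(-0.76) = -26.20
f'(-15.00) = -6228.00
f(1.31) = -14.58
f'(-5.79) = -966.05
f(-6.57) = 2788.88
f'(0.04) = -2.64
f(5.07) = -1058.60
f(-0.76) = 10.12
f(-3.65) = 516.21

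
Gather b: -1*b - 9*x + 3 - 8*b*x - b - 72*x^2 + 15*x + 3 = b*(-8*x - 2) - 72*x^2 + 6*x + 6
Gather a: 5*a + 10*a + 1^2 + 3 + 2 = 15*a + 6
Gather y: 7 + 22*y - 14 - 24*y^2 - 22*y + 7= -24*y^2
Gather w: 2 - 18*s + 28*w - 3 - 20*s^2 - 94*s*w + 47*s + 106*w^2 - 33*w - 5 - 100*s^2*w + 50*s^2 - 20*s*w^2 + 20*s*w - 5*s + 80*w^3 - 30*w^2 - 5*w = 30*s^2 + 24*s + 80*w^3 + w^2*(76 - 20*s) + w*(-100*s^2 - 74*s - 10) - 6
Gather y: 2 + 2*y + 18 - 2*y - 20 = 0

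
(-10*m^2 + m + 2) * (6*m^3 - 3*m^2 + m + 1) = -60*m^5 + 36*m^4 - m^3 - 15*m^2 + 3*m + 2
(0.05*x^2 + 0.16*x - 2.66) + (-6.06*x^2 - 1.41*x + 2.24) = -6.01*x^2 - 1.25*x - 0.42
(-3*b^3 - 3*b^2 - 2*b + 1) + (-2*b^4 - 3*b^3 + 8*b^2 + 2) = -2*b^4 - 6*b^3 + 5*b^2 - 2*b + 3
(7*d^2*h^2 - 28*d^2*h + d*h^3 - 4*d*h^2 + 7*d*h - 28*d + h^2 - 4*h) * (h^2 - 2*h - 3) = 7*d^2*h^4 - 42*d^2*h^3 + 35*d^2*h^2 + 84*d^2*h + d*h^5 - 6*d*h^4 + 12*d*h^3 - 30*d*h^2 + 35*d*h + 84*d + h^4 - 6*h^3 + 5*h^2 + 12*h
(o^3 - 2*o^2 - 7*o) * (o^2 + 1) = o^5 - 2*o^4 - 6*o^3 - 2*o^2 - 7*o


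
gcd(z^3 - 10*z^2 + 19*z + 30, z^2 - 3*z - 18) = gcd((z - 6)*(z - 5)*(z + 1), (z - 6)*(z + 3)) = z - 6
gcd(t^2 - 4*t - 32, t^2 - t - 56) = t - 8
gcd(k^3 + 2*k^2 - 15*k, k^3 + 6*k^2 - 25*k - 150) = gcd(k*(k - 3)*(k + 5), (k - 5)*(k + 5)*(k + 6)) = k + 5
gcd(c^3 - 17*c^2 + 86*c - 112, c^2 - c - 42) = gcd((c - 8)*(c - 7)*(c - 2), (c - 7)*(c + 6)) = c - 7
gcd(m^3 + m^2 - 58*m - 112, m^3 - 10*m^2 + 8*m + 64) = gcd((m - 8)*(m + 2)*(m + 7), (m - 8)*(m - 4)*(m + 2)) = m^2 - 6*m - 16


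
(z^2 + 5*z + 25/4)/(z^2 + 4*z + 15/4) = (2*z + 5)/(2*z + 3)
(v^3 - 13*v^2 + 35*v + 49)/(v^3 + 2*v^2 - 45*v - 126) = (v^2 - 6*v - 7)/(v^2 + 9*v + 18)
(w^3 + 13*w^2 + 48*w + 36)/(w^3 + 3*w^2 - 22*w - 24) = (w + 6)/(w - 4)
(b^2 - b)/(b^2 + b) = (b - 1)/(b + 1)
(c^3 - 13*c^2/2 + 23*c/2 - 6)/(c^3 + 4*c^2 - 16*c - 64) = (2*c^2 - 5*c + 3)/(2*(c^2 + 8*c + 16))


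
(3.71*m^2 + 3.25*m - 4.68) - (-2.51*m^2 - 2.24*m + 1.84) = 6.22*m^2 + 5.49*m - 6.52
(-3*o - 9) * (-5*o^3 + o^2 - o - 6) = 15*o^4 + 42*o^3 - 6*o^2 + 27*o + 54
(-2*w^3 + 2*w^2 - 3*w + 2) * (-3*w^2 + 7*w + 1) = 6*w^5 - 20*w^4 + 21*w^3 - 25*w^2 + 11*w + 2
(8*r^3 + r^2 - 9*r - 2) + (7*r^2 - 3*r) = 8*r^3 + 8*r^2 - 12*r - 2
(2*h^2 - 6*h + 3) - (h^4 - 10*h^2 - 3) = -h^4 + 12*h^2 - 6*h + 6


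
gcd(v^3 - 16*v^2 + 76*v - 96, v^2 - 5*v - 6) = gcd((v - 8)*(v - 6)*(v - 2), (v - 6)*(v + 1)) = v - 6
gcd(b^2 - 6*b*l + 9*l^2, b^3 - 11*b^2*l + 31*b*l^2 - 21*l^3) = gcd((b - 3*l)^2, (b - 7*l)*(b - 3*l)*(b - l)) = b - 3*l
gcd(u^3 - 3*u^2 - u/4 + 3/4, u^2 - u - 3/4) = u + 1/2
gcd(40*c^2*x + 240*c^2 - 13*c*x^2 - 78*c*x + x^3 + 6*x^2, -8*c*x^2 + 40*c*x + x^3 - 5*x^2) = -8*c + x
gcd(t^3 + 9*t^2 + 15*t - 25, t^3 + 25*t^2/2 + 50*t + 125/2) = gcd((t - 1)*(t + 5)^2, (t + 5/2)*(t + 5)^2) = t^2 + 10*t + 25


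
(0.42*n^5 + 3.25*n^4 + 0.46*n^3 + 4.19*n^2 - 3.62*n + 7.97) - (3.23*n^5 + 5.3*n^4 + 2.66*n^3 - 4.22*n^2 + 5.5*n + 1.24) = -2.81*n^5 - 2.05*n^4 - 2.2*n^3 + 8.41*n^2 - 9.12*n + 6.73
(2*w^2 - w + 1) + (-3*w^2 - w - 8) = -w^2 - 2*w - 7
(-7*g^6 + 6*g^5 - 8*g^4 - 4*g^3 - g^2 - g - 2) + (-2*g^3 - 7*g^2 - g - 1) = -7*g^6 + 6*g^5 - 8*g^4 - 6*g^3 - 8*g^2 - 2*g - 3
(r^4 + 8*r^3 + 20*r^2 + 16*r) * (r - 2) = r^5 + 6*r^4 + 4*r^3 - 24*r^2 - 32*r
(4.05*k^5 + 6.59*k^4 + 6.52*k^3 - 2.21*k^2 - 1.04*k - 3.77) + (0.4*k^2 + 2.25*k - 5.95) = 4.05*k^5 + 6.59*k^4 + 6.52*k^3 - 1.81*k^2 + 1.21*k - 9.72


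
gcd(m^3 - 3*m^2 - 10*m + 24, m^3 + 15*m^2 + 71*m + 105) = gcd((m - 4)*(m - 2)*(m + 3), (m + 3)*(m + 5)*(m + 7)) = m + 3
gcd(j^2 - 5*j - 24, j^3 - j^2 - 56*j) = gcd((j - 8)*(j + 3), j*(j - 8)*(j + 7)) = j - 8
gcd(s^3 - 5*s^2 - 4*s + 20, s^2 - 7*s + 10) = s^2 - 7*s + 10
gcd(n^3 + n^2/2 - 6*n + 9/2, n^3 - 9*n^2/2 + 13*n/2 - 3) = n^2 - 5*n/2 + 3/2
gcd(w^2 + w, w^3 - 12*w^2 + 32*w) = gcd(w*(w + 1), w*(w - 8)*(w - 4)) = w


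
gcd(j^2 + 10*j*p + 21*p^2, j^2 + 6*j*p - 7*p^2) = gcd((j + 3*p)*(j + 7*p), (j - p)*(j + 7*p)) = j + 7*p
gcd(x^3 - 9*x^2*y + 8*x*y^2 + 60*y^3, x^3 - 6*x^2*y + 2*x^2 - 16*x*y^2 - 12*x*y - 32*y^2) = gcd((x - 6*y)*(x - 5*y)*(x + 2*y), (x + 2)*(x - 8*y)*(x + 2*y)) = x + 2*y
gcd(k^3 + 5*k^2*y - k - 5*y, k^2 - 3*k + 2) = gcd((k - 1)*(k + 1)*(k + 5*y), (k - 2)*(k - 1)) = k - 1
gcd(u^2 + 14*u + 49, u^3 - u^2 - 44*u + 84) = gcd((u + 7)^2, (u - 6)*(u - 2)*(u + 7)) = u + 7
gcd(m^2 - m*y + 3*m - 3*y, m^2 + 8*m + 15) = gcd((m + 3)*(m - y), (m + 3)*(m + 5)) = m + 3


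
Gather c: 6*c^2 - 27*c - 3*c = 6*c^2 - 30*c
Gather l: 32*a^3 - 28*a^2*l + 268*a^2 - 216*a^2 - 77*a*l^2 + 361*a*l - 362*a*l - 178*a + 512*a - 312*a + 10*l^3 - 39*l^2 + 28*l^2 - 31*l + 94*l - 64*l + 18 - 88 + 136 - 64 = 32*a^3 + 52*a^2 + 22*a + 10*l^3 + l^2*(-77*a - 11) + l*(-28*a^2 - a - 1) + 2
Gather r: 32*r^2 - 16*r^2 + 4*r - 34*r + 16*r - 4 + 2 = 16*r^2 - 14*r - 2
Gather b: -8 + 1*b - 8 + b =2*b - 16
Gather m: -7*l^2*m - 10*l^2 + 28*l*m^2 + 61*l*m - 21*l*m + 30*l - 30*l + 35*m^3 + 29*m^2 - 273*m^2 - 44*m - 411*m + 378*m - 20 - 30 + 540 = -10*l^2 + 35*m^3 + m^2*(28*l - 244) + m*(-7*l^2 + 40*l - 77) + 490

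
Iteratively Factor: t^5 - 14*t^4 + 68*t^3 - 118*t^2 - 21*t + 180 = (t - 5)*(t^4 - 9*t^3 + 23*t^2 - 3*t - 36) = (t - 5)*(t - 3)*(t^3 - 6*t^2 + 5*t + 12) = (t - 5)*(t - 3)*(t + 1)*(t^2 - 7*t + 12) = (t - 5)*(t - 3)^2*(t + 1)*(t - 4)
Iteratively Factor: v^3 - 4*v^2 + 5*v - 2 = (v - 2)*(v^2 - 2*v + 1) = (v - 2)*(v - 1)*(v - 1)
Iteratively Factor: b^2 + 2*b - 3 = (b - 1)*(b + 3)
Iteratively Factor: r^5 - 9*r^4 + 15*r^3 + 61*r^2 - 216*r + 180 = (r - 5)*(r^4 - 4*r^3 - 5*r^2 + 36*r - 36) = (r - 5)*(r - 2)*(r^3 - 2*r^2 - 9*r + 18) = (r - 5)*(r - 2)^2*(r^2 - 9) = (r - 5)*(r - 3)*(r - 2)^2*(r + 3)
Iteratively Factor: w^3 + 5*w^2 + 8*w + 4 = (w + 1)*(w^2 + 4*w + 4) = (w + 1)*(w + 2)*(w + 2)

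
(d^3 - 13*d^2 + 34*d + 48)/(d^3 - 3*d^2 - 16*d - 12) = (d - 8)/(d + 2)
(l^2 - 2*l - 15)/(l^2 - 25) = (l + 3)/(l + 5)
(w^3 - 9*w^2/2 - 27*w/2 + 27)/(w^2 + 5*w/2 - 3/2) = (2*w^2 - 15*w + 18)/(2*w - 1)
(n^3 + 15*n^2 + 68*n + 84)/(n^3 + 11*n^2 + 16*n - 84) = (n + 2)/(n - 2)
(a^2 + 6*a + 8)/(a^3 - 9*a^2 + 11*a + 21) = (a^2 + 6*a + 8)/(a^3 - 9*a^2 + 11*a + 21)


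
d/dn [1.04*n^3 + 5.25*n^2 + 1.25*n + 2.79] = 3.12*n^2 + 10.5*n + 1.25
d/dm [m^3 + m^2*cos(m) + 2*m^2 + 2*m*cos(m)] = -m^2*sin(m) + 3*m^2 + 2*sqrt(2)*m*cos(m + pi/4) + 4*m + 2*cos(m)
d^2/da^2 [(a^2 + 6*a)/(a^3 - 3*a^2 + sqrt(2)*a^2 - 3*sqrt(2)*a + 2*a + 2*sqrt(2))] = 2*(a*(a + 6)*(3*a^2 - 6*a + 2*sqrt(2)*a - 3*sqrt(2) + 2)^2 - (a*(a + 6)*(3*a - 3 + sqrt(2)) + 2*(a + 3)*(3*a^2 - 6*a + 2*sqrt(2)*a - 3*sqrt(2) + 2))*(a^3 - 3*a^2 + sqrt(2)*a^2 - 3*sqrt(2)*a + 2*a + 2*sqrt(2)) + (a^3 - 3*a^2 + sqrt(2)*a^2 - 3*sqrt(2)*a + 2*a + 2*sqrt(2))^2)/(a^3 - 3*a^2 + sqrt(2)*a^2 - 3*sqrt(2)*a + 2*a + 2*sqrt(2))^3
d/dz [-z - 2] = -1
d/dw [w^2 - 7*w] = 2*w - 7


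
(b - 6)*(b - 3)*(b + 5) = b^3 - 4*b^2 - 27*b + 90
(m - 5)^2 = m^2 - 10*m + 25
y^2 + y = y*(y + 1)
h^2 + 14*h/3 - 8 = (h - 4/3)*(h + 6)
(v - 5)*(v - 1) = v^2 - 6*v + 5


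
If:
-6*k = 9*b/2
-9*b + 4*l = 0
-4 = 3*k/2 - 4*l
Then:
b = 32/81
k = -8/27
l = 8/9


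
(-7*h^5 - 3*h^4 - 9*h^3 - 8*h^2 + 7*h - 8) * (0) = 0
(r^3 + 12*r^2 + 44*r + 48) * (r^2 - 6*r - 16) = r^5 + 6*r^4 - 44*r^3 - 408*r^2 - 992*r - 768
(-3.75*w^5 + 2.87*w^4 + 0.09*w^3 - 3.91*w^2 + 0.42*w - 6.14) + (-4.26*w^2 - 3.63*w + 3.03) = -3.75*w^5 + 2.87*w^4 + 0.09*w^3 - 8.17*w^2 - 3.21*w - 3.11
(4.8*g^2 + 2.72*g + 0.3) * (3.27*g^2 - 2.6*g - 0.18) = 15.696*g^4 - 3.5856*g^3 - 6.955*g^2 - 1.2696*g - 0.054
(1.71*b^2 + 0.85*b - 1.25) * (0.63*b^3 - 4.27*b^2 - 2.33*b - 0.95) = 1.0773*b^5 - 6.7662*b^4 - 8.4013*b^3 + 1.7325*b^2 + 2.105*b + 1.1875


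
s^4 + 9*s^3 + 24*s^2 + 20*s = s*(s + 2)^2*(s + 5)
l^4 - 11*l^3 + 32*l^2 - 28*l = l*(l - 7)*(l - 2)^2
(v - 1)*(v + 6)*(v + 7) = v^3 + 12*v^2 + 29*v - 42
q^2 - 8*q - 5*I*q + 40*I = (q - 8)*(q - 5*I)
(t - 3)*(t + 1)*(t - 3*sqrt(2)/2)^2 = t^4 - 3*sqrt(2)*t^3 - 2*t^3 + 3*t^2/2 + 6*sqrt(2)*t^2 - 9*t + 9*sqrt(2)*t - 27/2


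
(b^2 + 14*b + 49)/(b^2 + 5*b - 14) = (b + 7)/(b - 2)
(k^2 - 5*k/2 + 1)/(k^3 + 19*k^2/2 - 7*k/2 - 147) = (2*k^2 - 5*k + 2)/(2*k^3 + 19*k^2 - 7*k - 294)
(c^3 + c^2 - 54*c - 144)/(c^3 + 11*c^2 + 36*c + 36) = (c - 8)/(c + 2)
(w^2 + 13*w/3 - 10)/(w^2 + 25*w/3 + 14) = (3*w - 5)/(3*w + 7)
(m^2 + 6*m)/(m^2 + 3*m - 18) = m/(m - 3)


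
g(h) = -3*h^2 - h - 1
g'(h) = -6*h - 1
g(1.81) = -12.64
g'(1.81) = -11.86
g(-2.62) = -18.97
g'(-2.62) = 14.72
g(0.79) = -3.66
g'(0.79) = -5.74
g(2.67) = -25.06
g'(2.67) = -17.02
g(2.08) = -16.06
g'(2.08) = -13.48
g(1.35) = -7.82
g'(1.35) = -9.10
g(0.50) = -2.25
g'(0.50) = -4.00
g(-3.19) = -28.34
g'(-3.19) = 18.14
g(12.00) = -445.00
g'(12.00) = -73.00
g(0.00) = -1.00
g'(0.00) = -1.00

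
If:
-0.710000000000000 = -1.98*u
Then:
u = 0.36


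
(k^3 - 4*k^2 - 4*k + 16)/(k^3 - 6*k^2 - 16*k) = (k^2 - 6*k + 8)/(k*(k - 8))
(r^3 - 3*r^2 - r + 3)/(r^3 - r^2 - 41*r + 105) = (r^2 - 1)/(r^2 + 2*r - 35)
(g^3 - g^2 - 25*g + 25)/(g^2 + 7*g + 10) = (g^2 - 6*g + 5)/(g + 2)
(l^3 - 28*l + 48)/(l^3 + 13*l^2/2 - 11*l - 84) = 2*(l^2 - 6*l + 8)/(2*l^2 + l - 28)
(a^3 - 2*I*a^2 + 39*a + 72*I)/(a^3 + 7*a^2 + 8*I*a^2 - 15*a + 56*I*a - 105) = (a^2 - 5*I*a + 24)/(a^2 + a*(7 + 5*I) + 35*I)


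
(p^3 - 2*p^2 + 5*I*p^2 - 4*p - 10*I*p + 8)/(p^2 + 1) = (p^2 + p*(-2 + 4*I) - 8*I)/(p - I)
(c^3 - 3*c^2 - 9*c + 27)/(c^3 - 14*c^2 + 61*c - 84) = (c^2 - 9)/(c^2 - 11*c + 28)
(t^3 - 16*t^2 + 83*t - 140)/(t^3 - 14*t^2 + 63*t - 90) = (t^2 - 11*t + 28)/(t^2 - 9*t + 18)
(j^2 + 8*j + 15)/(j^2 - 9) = (j + 5)/(j - 3)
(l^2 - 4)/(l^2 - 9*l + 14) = (l + 2)/(l - 7)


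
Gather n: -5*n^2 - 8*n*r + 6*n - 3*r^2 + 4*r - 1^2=-5*n^2 + n*(6 - 8*r) - 3*r^2 + 4*r - 1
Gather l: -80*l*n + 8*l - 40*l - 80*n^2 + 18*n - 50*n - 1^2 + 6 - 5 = l*(-80*n - 32) - 80*n^2 - 32*n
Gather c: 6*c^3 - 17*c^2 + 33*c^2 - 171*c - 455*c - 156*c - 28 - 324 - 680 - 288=6*c^3 + 16*c^2 - 782*c - 1320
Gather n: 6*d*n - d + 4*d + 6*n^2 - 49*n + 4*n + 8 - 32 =3*d + 6*n^2 + n*(6*d - 45) - 24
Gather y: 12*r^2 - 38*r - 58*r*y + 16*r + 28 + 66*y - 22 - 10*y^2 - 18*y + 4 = 12*r^2 - 22*r - 10*y^2 + y*(48 - 58*r) + 10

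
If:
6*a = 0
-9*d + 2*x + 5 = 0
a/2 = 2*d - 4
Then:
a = 0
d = 2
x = 13/2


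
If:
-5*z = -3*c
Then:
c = 5*z/3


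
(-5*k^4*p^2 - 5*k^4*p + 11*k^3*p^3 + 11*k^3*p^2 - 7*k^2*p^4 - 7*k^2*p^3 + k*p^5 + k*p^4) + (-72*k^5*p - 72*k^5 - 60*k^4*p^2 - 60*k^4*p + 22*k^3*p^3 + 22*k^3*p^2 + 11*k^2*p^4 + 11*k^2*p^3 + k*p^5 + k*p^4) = -72*k^5*p - 72*k^5 - 65*k^4*p^2 - 65*k^4*p + 33*k^3*p^3 + 33*k^3*p^2 + 4*k^2*p^4 + 4*k^2*p^3 + 2*k*p^5 + 2*k*p^4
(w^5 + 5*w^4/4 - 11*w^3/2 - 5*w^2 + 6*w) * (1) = w^5 + 5*w^4/4 - 11*w^3/2 - 5*w^2 + 6*w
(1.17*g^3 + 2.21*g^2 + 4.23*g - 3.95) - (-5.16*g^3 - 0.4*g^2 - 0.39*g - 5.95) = 6.33*g^3 + 2.61*g^2 + 4.62*g + 2.0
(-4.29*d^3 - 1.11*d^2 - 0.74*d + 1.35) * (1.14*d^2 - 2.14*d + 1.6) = -4.8906*d^5 + 7.9152*d^4 - 5.3322*d^3 + 1.3466*d^2 - 4.073*d + 2.16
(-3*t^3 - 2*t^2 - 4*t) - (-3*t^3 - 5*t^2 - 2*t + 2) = 3*t^2 - 2*t - 2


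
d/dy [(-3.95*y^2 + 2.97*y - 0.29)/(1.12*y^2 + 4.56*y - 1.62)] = (-21.3384*y^2 + 13.4476*y - 3.489)/(1.2544*y^4 + 10.2144*y^3 + 17.1648*y^2 - 14.7744*y + 2.6244)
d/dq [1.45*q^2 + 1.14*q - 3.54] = 2.9*q + 1.14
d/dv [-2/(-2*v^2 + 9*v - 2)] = 2*(9 - 4*v)/(2*v^2 - 9*v + 2)^2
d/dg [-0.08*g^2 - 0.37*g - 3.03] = -0.16*g - 0.37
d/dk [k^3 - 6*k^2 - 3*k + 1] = 3*k^2 - 12*k - 3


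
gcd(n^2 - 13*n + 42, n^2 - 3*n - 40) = 1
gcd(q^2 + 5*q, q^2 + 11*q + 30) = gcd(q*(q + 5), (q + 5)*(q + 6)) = q + 5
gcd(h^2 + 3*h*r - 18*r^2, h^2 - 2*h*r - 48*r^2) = h + 6*r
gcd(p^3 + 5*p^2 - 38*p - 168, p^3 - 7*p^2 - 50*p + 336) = p^2 + p - 42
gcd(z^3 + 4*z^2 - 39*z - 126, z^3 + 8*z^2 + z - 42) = z^2 + 10*z + 21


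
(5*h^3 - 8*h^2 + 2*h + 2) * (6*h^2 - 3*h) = 30*h^5 - 63*h^4 + 36*h^3 + 6*h^2 - 6*h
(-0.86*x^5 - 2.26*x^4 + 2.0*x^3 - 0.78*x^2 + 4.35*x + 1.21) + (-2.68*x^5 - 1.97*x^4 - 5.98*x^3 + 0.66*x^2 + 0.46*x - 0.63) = -3.54*x^5 - 4.23*x^4 - 3.98*x^3 - 0.12*x^2 + 4.81*x + 0.58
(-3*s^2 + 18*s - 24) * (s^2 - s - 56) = -3*s^4 + 21*s^3 + 126*s^2 - 984*s + 1344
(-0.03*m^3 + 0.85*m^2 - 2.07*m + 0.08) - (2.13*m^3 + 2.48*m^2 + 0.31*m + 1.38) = -2.16*m^3 - 1.63*m^2 - 2.38*m - 1.3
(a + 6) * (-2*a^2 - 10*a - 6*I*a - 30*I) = -2*a^3 - 22*a^2 - 6*I*a^2 - 60*a - 66*I*a - 180*I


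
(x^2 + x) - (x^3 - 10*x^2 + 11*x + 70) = -x^3 + 11*x^2 - 10*x - 70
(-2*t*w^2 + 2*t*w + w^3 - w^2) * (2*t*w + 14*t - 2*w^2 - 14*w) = -4*t^2*w^3 - 24*t^2*w^2 + 28*t^2*w + 6*t*w^4 + 36*t*w^3 - 42*t*w^2 - 2*w^5 - 12*w^4 + 14*w^3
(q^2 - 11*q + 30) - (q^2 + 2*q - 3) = 33 - 13*q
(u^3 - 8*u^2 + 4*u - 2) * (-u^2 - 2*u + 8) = -u^5 + 6*u^4 + 20*u^3 - 70*u^2 + 36*u - 16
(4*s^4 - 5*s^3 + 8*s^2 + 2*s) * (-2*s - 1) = -8*s^5 + 6*s^4 - 11*s^3 - 12*s^2 - 2*s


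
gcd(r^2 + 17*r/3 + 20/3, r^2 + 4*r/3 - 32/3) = r + 4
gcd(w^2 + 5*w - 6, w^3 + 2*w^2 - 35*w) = 1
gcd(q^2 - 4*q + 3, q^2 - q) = q - 1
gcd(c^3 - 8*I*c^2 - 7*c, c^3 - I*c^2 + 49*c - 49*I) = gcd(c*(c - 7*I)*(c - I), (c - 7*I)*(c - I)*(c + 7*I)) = c^2 - 8*I*c - 7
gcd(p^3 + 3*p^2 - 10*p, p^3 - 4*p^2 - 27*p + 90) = p + 5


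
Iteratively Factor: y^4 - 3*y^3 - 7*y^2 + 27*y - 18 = (y + 3)*(y^3 - 6*y^2 + 11*y - 6) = (y - 2)*(y + 3)*(y^2 - 4*y + 3) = (y - 3)*(y - 2)*(y + 3)*(y - 1)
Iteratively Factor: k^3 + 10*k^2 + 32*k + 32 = (k + 4)*(k^2 + 6*k + 8) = (k + 4)^2*(k + 2)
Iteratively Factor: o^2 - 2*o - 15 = (o + 3)*(o - 5)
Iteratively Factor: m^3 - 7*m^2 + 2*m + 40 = (m - 4)*(m^2 - 3*m - 10) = (m - 4)*(m + 2)*(m - 5)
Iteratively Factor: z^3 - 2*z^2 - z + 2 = (z - 1)*(z^2 - z - 2) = (z - 1)*(z + 1)*(z - 2)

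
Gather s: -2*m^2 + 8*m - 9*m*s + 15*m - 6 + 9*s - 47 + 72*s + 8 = -2*m^2 + 23*m + s*(81 - 9*m) - 45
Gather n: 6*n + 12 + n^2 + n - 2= n^2 + 7*n + 10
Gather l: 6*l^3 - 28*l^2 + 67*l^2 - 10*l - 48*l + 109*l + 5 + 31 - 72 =6*l^3 + 39*l^2 + 51*l - 36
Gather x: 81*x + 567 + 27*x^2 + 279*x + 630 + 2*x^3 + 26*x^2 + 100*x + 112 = 2*x^3 + 53*x^2 + 460*x + 1309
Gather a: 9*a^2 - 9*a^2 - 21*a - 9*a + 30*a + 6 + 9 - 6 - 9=0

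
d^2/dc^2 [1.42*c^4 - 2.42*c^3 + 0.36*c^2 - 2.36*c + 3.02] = 17.04*c^2 - 14.52*c + 0.72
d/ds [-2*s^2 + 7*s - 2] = 7 - 4*s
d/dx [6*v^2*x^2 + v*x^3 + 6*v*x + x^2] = 12*v^2*x + 3*v*x^2 + 6*v + 2*x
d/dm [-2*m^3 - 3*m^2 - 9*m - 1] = -6*m^2 - 6*m - 9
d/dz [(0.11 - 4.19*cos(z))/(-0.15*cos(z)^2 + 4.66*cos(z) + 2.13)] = (0.6285*cos(z)^2 - 0.0330000000000013*cos(z) + 9.4373)*sin(z)/(0.0225*cos(z)^4 - 1.398*cos(z)^3 + 21.0766*cos(z)^2 + 19.8516*cos(z) + 4.5369)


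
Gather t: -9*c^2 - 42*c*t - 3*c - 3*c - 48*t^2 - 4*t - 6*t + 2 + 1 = -9*c^2 - 6*c - 48*t^2 + t*(-42*c - 10) + 3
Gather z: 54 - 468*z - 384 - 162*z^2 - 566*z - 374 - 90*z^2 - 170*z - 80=-252*z^2 - 1204*z - 784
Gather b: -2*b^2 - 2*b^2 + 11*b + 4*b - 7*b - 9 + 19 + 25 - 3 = -4*b^2 + 8*b + 32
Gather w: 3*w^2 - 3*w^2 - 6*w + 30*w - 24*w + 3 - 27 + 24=0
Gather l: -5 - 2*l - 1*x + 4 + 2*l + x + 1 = 0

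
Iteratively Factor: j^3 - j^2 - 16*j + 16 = (j + 4)*(j^2 - 5*j + 4) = (j - 1)*(j + 4)*(j - 4)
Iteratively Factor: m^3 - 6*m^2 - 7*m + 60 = (m + 3)*(m^2 - 9*m + 20) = (m - 4)*(m + 3)*(m - 5)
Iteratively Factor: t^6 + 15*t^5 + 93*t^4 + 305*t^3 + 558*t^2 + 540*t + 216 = (t + 3)*(t^5 + 12*t^4 + 57*t^3 + 134*t^2 + 156*t + 72) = (t + 2)*(t + 3)*(t^4 + 10*t^3 + 37*t^2 + 60*t + 36) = (t + 2)*(t + 3)^2*(t^3 + 7*t^2 + 16*t + 12) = (t + 2)*(t + 3)^3*(t^2 + 4*t + 4) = (t + 2)^2*(t + 3)^3*(t + 2)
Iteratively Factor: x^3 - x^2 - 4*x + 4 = (x - 2)*(x^2 + x - 2) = (x - 2)*(x + 2)*(x - 1)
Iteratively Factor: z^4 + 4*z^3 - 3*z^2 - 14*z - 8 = (z + 1)*(z^3 + 3*z^2 - 6*z - 8) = (z + 1)^2*(z^2 + 2*z - 8) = (z - 2)*(z + 1)^2*(z + 4)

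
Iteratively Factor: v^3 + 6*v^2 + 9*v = (v)*(v^2 + 6*v + 9) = v*(v + 3)*(v + 3)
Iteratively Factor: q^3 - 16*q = (q + 4)*(q^2 - 4*q) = q*(q + 4)*(q - 4)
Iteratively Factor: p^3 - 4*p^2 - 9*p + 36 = (p - 4)*(p^2 - 9) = (p - 4)*(p + 3)*(p - 3)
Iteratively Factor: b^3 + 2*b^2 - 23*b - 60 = (b - 5)*(b^2 + 7*b + 12) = (b - 5)*(b + 3)*(b + 4)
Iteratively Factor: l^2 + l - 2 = (l - 1)*(l + 2)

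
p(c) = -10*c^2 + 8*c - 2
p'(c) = 8 - 20*c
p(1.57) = -14.09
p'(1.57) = -23.40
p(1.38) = -10.00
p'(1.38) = -19.60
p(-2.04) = -59.94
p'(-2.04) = 48.80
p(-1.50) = -36.50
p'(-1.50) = 38.00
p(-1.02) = -20.56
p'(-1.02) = 28.40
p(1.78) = -19.44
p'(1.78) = -27.60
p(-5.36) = -332.18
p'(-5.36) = 115.20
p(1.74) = -18.36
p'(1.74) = -26.80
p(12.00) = -1346.00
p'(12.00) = -232.00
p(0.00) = -2.00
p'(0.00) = 8.00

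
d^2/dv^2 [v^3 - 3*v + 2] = 6*v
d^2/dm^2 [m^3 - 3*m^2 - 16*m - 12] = 6*m - 6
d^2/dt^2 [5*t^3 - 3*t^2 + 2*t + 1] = 30*t - 6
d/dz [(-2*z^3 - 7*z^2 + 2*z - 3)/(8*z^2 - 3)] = 2*(-8*z^4 + z^2 + 45*z - 3)/(64*z^4 - 48*z^2 + 9)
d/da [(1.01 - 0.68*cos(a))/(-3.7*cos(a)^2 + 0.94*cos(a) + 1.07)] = (2.516*cos(a)^2 - 7.474*cos(a) + 1.677)*sin(a)/(13.69*cos(a)^4 - 6.956*cos(a)^3 - 7.0344*cos(a)^2 + 2.0116*cos(a) + 1.1449)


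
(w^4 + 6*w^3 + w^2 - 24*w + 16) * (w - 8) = w^5 - 2*w^4 - 47*w^3 - 32*w^2 + 208*w - 128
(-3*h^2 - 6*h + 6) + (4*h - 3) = -3*h^2 - 2*h + 3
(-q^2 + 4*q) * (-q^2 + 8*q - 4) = q^4 - 12*q^3 + 36*q^2 - 16*q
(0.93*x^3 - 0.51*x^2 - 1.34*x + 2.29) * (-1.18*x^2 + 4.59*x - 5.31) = -1.0974*x^5 + 4.8705*x^4 - 5.698*x^3 - 6.1447*x^2 + 17.6265*x - 12.1599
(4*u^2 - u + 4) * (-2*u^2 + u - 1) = -8*u^4 + 6*u^3 - 13*u^2 + 5*u - 4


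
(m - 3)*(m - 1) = m^2 - 4*m + 3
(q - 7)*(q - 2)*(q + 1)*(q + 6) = q^4 - 2*q^3 - 43*q^2 + 44*q + 84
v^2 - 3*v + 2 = (v - 2)*(v - 1)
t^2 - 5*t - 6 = (t - 6)*(t + 1)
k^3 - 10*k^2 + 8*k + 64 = (k - 8)*(k - 4)*(k + 2)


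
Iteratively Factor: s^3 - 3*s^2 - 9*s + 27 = (s - 3)*(s^2 - 9) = (s - 3)^2*(s + 3)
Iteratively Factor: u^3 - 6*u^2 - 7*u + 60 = (u + 3)*(u^2 - 9*u + 20) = (u - 5)*(u + 3)*(u - 4)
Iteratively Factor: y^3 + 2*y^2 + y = (y)*(y^2 + 2*y + 1) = y*(y + 1)*(y + 1)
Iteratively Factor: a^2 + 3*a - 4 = (a + 4)*(a - 1)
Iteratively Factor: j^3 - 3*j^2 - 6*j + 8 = (j + 2)*(j^2 - 5*j + 4) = (j - 1)*(j + 2)*(j - 4)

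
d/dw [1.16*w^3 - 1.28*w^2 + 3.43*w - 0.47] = 3.48*w^2 - 2.56*w + 3.43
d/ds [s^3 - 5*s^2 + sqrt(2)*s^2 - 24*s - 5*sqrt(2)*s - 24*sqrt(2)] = 3*s^2 - 10*s + 2*sqrt(2)*s - 24 - 5*sqrt(2)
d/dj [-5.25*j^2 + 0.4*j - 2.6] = 0.4 - 10.5*j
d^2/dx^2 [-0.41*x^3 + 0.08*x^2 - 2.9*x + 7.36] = 0.16 - 2.46*x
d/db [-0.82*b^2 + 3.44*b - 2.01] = 3.44 - 1.64*b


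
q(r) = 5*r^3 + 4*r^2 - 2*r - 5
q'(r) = 15*r^2 + 8*r - 2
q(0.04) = -5.07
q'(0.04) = -1.66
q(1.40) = 13.76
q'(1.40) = 38.60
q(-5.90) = -880.86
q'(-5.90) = 472.95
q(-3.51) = -164.92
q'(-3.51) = 154.72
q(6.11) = 1272.60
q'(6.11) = 606.86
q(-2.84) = -81.59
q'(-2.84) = 96.26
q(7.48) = 2296.39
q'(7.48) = 897.10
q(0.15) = -5.19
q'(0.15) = -0.46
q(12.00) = 9187.00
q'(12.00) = 2254.00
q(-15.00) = -15950.00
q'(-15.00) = 3253.00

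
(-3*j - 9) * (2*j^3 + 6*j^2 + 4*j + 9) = -6*j^4 - 36*j^3 - 66*j^2 - 63*j - 81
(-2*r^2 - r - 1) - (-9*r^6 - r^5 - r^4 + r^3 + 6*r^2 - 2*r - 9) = 9*r^6 + r^5 + r^4 - r^3 - 8*r^2 + r + 8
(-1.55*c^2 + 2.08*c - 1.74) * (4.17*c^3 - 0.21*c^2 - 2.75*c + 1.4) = -6.4635*c^5 + 8.9991*c^4 - 3.4301*c^3 - 7.5246*c^2 + 7.697*c - 2.436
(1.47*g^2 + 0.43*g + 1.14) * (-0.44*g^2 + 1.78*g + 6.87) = -0.6468*g^4 + 2.4274*g^3 + 10.3627*g^2 + 4.9833*g + 7.8318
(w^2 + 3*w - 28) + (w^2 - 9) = 2*w^2 + 3*w - 37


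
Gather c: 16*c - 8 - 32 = 16*c - 40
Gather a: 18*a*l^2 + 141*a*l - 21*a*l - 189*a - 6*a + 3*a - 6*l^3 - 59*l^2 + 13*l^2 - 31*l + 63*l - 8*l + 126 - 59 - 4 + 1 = a*(18*l^2 + 120*l - 192) - 6*l^3 - 46*l^2 + 24*l + 64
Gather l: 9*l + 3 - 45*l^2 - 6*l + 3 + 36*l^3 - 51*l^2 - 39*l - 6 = 36*l^3 - 96*l^2 - 36*l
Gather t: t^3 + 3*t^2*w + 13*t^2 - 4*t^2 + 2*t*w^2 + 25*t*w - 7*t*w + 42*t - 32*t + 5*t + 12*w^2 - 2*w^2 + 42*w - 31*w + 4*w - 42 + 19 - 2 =t^3 + t^2*(3*w + 9) + t*(2*w^2 + 18*w + 15) + 10*w^2 + 15*w - 25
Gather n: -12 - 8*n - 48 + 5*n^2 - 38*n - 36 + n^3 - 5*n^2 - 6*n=n^3 - 52*n - 96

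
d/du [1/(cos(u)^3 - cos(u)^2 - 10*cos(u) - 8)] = (3*cos(u)^2 - 2*cos(u) - 10)*sin(u)/(-cos(u)^3 + cos(u)^2 + 10*cos(u) + 8)^2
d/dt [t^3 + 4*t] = 3*t^2 + 4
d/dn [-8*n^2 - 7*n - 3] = -16*n - 7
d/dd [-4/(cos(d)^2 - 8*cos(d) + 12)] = 8*(4 - cos(d))*sin(d)/(cos(d)^2 - 8*cos(d) + 12)^2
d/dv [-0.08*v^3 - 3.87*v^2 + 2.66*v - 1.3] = -0.24*v^2 - 7.74*v + 2.66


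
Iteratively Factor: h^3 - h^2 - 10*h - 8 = (h + 1)*(h^2 - 2*h - 8) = (h - 4)*(h + 1)*(h + 2)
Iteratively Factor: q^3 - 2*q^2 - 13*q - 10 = (q + 1)*(q^2 - 3*q - 10) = (q - 5)*(q + 1)*(q + 2)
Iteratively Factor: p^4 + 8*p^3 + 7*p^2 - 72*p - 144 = (p + 4)*(p^3 + 4*p^2 - 9*p - 36) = (p - 3)*(p + 4)*(p^2 + 7*p + 12) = (p - 3)*(p + 3)*(p + 4)*(p + 4)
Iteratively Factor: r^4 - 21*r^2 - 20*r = (r)*(r^3 - 21*r - 20) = r*(r + 4)*(r^2 - 4*r - 5) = r*(r - 5)*(r + 4)*(r + 1)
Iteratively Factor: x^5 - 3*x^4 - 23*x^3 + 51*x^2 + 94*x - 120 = (x - 3)*(x^4 - 23*x^2 - 18*x + 40) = (x - 5)*(x - 3)*(x^3 + 5*x^2 + 2*x - 8) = (x - 5)*(x - 3)*(x + 4)*(x^2 + x - 2) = (x - 5)*(x - 3)*(x - 1)*(x + 4)*(x + 2)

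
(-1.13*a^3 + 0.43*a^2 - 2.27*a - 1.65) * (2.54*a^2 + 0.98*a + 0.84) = -2.8702*a^5 - 0.0151999999999999*a^4 - 6.2936*a^3 - 6.0544*a^2 - 3.5238*a - 1.386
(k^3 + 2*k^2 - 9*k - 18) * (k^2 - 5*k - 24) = k^5 - 3*k^4 - 43*k^3 - 21*k^2 + 306*k + 432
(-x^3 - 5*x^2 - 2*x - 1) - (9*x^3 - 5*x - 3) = -10*x^3 - 5*x^2 + 3*x + 2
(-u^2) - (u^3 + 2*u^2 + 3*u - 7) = -u^3 - 3*u^2 - 3*u + 7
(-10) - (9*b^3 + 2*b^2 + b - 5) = -9*b^3 - 2*b^2 - b - 5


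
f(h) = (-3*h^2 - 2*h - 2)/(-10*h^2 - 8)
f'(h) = 20*h*(-3*h^2 - 2*h - 2)/(-10*h^2 - 8)^2 + (-6*h - 2)/(-10*h^2 - 8)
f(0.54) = 0.36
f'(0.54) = 0.12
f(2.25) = 0.37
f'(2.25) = -0.02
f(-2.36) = 0.22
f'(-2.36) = -0.03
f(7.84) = 0.32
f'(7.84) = -0.00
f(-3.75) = 0.25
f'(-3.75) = -0.01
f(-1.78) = 0.20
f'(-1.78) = -0.04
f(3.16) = 0.35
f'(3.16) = -0.01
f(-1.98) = 0.21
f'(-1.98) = -0.04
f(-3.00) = 0.23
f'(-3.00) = -0.02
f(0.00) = 0.25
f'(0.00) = 0.25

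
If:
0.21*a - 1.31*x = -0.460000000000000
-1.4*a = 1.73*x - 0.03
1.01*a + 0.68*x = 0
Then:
No Solution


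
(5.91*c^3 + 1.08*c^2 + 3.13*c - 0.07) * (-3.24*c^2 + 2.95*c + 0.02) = -19.1484*c^5 + 13.9353*c^4 - 6.837*c^3 + 9.4819*c^2 - 0.1439*c - 0.0014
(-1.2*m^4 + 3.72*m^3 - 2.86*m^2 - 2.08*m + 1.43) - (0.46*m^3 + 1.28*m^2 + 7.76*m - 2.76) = -1.2*m^4 + 3.26*m^3 - 4.14*m^2 - 9.84*m + 4.19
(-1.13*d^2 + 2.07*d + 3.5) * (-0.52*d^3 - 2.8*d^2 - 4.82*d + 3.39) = 0.5876*d^5 + 2.0876*d^4 - 2.1694*d^3 - 23.6081*d^2 - 9.8527*d + 11.865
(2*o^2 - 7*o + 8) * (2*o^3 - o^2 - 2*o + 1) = 4*o^5 - 16*o^4 + 19*o^3 + 8*o^2 - 23*o + 8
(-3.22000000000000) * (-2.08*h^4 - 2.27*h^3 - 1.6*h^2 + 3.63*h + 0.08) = 6.6976*h^4 + 7.3094*h^3 + 5.152*h^2 - 11.6886*h - 0.2576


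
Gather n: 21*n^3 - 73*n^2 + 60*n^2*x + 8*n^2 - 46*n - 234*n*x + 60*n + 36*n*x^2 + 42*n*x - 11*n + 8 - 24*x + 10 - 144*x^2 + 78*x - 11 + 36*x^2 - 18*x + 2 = 21*n^3 + n^2*(60*x - 65) + n*(36*x^2 - 192*x + 3) - 108*x^2 + 36*x + 9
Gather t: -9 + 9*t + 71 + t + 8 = 10*t + 70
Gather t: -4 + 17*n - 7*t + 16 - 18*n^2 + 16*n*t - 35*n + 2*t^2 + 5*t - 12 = -18*n^2 - 18*n + 2*t^2 + t*(16*n - 2)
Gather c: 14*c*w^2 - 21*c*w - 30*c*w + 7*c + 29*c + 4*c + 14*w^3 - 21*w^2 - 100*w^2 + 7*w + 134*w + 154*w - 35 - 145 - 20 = c*(14*w^2 - 51*w + 40) + 14*w^3 - 121*w^2 + 295*w - 200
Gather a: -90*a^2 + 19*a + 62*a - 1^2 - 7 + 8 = -90*a^2 + 81*a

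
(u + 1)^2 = u^2 + 2*u + 1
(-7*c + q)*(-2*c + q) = 14*c^2 - 9*c*q + q^2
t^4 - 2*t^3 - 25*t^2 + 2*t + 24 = (t - 6)*(t - 1)*(t + 1)*(t + 4)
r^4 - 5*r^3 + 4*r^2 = r^2*(r - 4)*(r - 1)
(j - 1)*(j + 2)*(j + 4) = j^3 + 5*j^2 + 2*j - 8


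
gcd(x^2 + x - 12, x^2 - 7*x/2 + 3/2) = x - 3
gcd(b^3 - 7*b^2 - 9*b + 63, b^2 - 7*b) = b - 7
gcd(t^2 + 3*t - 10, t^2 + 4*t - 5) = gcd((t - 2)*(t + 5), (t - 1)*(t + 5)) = t + 5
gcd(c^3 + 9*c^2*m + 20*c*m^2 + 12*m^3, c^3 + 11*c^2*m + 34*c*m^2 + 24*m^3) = c^2 + 7*c*m + 6*m^2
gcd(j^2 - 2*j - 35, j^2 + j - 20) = j + 5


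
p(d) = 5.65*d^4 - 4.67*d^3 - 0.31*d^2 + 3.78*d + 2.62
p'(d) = 22.6*d^3 - 14.01*d^2 - 0.62*d + 3.78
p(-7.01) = 15212.91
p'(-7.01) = -8465.40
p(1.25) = 11.53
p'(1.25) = 25.26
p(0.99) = 6.95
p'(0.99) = 11.36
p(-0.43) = 1.50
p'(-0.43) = -0.34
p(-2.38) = 236.11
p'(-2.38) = -378.78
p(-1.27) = 21.58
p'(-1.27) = -64.32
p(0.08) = 2.92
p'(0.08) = 3.65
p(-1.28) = 22.23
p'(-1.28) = -65.78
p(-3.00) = 572.23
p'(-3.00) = -730.65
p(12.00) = 109091.98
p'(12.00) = 37031.70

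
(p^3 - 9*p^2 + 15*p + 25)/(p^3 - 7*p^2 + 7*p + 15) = (p - 5)/(p - 3)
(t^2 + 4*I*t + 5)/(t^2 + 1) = (t + 5*I)/(t + I)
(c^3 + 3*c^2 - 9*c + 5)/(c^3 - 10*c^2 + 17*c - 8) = (c + 5)/(c - 8)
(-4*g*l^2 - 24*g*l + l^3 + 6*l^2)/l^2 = -4*g - 24*g/l + l + 6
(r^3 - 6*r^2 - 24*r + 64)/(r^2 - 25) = (r^3 - 6*r^2 - 24*r + 64)/(r^2 - 25)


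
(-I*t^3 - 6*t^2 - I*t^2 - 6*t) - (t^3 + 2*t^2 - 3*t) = -t^3 - I*t^3 - 8*t^2 - I*t^2 - 3*t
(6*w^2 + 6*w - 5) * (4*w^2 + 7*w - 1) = 24*w^4 + 66*w^3 + 16*w^2 - 41*w + 5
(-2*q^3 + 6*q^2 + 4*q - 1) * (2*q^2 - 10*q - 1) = -4*q^5 + 32*q^4 - 50*q^3 - 48*q^2 + 6*q + 1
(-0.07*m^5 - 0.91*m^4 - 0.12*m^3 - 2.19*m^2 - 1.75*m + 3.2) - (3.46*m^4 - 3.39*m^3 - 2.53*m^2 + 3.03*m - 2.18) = -0.07*m^5 - 4.37*m^4 + 3.27*m^3 + 0.34*m^2 - 4.78*m + 5.38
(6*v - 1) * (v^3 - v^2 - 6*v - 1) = 6*v^4 - 7*v^3 - 35*v^2 + 1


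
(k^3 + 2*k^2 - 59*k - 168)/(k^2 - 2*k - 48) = (k^2 + 10*k + 21)/(k + 6)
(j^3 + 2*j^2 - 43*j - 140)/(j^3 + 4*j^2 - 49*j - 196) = (j + 5)/(j + 7)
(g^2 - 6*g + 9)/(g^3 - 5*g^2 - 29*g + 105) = (g - 3)/(g^2 - 2*g - 35)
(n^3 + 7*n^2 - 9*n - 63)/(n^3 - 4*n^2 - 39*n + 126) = (n^2 + 10*n + 21)/(n^2 - n - 42)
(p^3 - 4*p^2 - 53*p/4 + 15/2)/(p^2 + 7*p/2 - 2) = (p^2 - 7*p/2 - 15)/(p + 4)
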